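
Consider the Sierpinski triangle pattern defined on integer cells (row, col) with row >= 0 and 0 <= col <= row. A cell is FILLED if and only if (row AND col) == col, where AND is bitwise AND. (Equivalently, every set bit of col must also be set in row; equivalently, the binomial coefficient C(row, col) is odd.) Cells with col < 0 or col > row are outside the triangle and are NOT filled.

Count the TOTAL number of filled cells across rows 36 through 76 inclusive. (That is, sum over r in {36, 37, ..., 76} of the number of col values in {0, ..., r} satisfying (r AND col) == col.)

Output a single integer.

Answer: 566

Derivation:
r36=100100 pc2: +4 =4
r37=100101 pc3: +8 =12
r38=100110 pc3: +8 =20
r39=100111 pc4: +16 =36
r40=101000 pc2: +4 =40
r41=101001 pc3: +8 =48
r42=101010 pc3: +8 =56
r43=101011 pc4: +16 =72
r44=101100 pc3: +8 =80
r45=101101 pc4: +16 =96
r46=101110 pc4: +16 =112
r47=101111 pc5: +32 =144
r48=110000 pc2: +4 =148
r49=110001 pc3: +8 =156
r50=110010 pc3: +8 =164
r51=110011 pc4: +16 =180
r52=110100 pc3: +8 =188
r53=110101 pc4: +16 =204
r54=110110 pc4: +16 =220
r55=110111 pc5: +32 =252
r56=111000 pc3: +8 =260
r57=111001 pc4: +16 =276
r58=111010 pc4: +16 =292
r59=111011 pc5: +32 =324
r60=111100 pc4: +16 =340
r61=111101 pc5: +32 =372
r62=111110 pc5: +32 =404
r63=111111 pc6: +64 =468
r64=1000000 pc1: +2 =470
r65=1000001 pc2: +4 =474
r66=1000010 pc2: +4 =478
r67=1000011 pc3: +8 =486
r68=1000100 pc2: +4 =490
r69=1000101 pc3: +8 =498
r70=1000110 pc3: +8 =506
r71=1000111 pc4: +16 =522
r72=1001000 pc2: +4 =526
r73=1001001 pc3: +8 =534
r74=1001010 pc3: +8 =542
r75=1001011 pc4: +16 =558
r76=1001100 pc3: +8 =566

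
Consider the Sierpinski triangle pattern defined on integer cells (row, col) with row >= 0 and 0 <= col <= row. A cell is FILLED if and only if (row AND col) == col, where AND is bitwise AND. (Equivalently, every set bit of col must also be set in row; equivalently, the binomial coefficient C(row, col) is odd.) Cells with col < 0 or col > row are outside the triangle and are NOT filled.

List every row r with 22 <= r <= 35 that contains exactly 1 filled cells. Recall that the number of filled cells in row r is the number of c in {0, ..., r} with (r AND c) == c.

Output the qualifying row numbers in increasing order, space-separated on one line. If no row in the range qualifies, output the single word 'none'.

Answer: none

Derivation:
Row r has 2^popcount(r) filled cells, so we need popcount(r) = log2(1) = 0.
Scan r = 22..35 and keep those with exactly 0 one-bits:
r=22=10110 popcount=3 -> skip
r=23=10111 popcount=4 -> skip
r=24=11000 popcount=2 -> skip
r=25=11001 popcount=3 -> skip
r=26=11010 popcount=3 -> skip
r=27=11011 popcount=4 -> skip
r=28=11100 popcount=3 -> skip
r=29=11101 popcount=4 -> skip
r=30=11110 popcount=4 -> skip
r=31=11111 popcount=5 -> skip
r=32=100000 popcount=1 -> skip
r=33=100001 popcount=2 -> skip
r=34=100010 popcount=2 -> skip
r=35=100011 popcount=3 -> skip
Kept rows: none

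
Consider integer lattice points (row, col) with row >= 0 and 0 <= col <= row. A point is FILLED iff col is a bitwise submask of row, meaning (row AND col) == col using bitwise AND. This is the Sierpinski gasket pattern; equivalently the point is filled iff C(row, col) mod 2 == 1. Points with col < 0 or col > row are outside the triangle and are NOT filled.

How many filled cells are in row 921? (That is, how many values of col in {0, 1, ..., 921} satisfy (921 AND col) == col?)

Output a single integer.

921 in binary = 1110011001
popcount(921) = number of 1-bits in 1110011001 = 6
A col c satisfies (921 AND c) == c iff every set bit of c is also set in 921; each of the 6 set bits of 921 can independently be on or off in c.
count = 2^6 = 64

Answer: 64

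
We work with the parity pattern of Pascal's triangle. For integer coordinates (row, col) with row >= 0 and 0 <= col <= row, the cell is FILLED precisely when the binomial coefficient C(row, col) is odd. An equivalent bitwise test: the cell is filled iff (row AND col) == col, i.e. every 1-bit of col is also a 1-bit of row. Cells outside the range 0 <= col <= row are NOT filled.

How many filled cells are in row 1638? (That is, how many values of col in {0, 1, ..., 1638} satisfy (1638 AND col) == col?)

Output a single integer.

1638 in binary = 11001100110
popcount(1638) = number of 1-bits in 11001100110 = 6
A col c satisfies (1638 AND c) == c iff every set bit of c is also set in 1638; each of the 6 set bits of 1638 can independently be on or off in c.
count = 2^6 = 64

Answer: 64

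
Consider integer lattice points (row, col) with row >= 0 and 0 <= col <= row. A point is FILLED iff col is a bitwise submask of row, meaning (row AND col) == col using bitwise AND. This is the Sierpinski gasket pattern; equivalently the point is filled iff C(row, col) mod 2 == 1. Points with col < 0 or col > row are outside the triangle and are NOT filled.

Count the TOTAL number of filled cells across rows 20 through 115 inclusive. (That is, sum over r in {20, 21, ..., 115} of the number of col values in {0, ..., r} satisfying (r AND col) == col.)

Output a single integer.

r20=10100 pc2: +4 =4
r21=10101 pc3: +8 =12
r22=10110 pc3: +8 =20
r23=10111 pc4: +16 =36
r24=11000 pc2: +4 =40
r25=11001 pc3: +8 =48
r26=11010 pc3: +8 =56
r27=11011 pc4: +16 =72
r28=11100 pc3: +8 =80
r29=11101 pc4: +16 =96
r30=11110 pc4: +16 =112
r31=11111 pc5: +32 =144
r32=100000 pc1: +2 =146
r33=100001 pc2: +4 =150
r34=100010 pc2: +4 =154
r35=100011 pc3: +8 =162
r36=100100 pc2: +4 =166
r37=100101 pc3: +8 =174
r38=100110 pc3: +8 =182
r39=100111 pc4: +16 =198
r40=101000 pc2: +4 =202
r41=101001 pc3: +8 =210
r42=101010 pc3: +8 =218
r43=101011 pc4: +16 =234
r44=101100 pc3: +8 =242
r45=101101 pc4: +16 =258
r46=101110 pc4: +16 =274
r47=101111 pc5: +32 =306
r48=110000 pc2: +4 =310
r49=110001 pc3: +8 =318
r50=110010 pc3: +8 =326
r51=110011 pc4: +16 =342
r52=110100 pc3: +8 =350
r53=110101 pc4: +16 =366
r54=110110 pc4: +16 =382
r55=110111 pc5: +32 =414
r56=111000 pc3: +8 =422
r57=111001 pc4: +16 =438
r58=111010 pc4: +16 =454
r59=111011 pc5: +32 =486
r60=111100 pc4: +16 =502
r61=111101 pc5: +32 =534
r62=111110 pc5: +32 =566
r63=111111 pc6: +64 =630
r64=1000000 pc1: +2 =632
r65=1000001 pc2: +4 =636
r66=1000010 pc2: +4 =640
r67=1000011 pc3: +8 =648
r68=1000100 pc2: +4 =652
r69=1000101 pc3: +8 =660
r70=1000110 pc3: +8 =668
r71=1000111 pc4: +16 =684
r72=1001000 pc2: +4 =688
r73=1001001 pc3: +8 =696
r74=1001010 pc3: +8 =704
r75=1001011 pc4: +16 =720
r76=1001100 pc3: +8 =728
r77=1001101 pc4: +16 =744
r78=1001110 pc4: +16 =760
r79=1001111 pc5: +32 =792
r80=1010000 pc2: +4 =796
r81=1010001 pc3: +8 =804
r82=1010010 pc3: +8 =812
r83=1010011 pc4: +16 =828
r84=1010100 pc3: +8 =836
r85=1010101 pc4: +16 =852
r86=1010110 pc4: +16 =868
r87=1010111 pc5: +32 =900
r88=1011000 pc3: +8 =908
r89=1011001 pc4: +16 =924
r90=1011010 pc4: +16 =940
r91=1011011 pc5: +32 =972
r92=1011100 pc4: +16 =988
r93=1011101 pc5: +32 =1020
r94=1011110 pc5: +32 =1052
r95=1011111 pc6: +64 =1116
r96=1100000 pc2: +4 =1120
r97=1100001 pc3: +8 =1128
r98=1100010 pc3: +8 =1136
r99=1100011 pc4: +16 =1152
r100=1100100 pc3: +8 =1160
r101=1100101 pc4: +16 =1176
r102=1100110 pc4: +16 =1192
r103=1100111 pc5: +32 =1224
r104=1101000 pc3: +8 =1232
r105=1101001 pc4: +16 =1248
r106=1101010 pc4: +16 =1264
r107=1101011 pc5: +32 =1296
r108=1101100 pc4: +16 =1312
r109=1101101 pc5: +32 =1344
r110=1101110 pc5: +32 =1376
r111=1101111 pc6: +64 =1440
r112=1110000 pc3: +8 =1448
r113=1110001 pc4: +16 =1464
r114=1110010 pc4: +16 =1480
r115=1110011 pc5: +32 =1512

Answer: 1512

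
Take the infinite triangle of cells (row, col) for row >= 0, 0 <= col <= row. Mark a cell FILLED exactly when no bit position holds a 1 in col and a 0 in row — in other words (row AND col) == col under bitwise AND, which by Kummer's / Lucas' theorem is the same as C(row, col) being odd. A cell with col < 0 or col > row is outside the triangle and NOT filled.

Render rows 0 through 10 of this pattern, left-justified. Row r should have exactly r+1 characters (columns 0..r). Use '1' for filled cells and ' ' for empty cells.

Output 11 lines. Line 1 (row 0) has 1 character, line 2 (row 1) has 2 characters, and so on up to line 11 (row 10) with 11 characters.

r0=0: 1
r1=1: 11
r2=10: 1 1
r3=11: 1111
r4=100: 1   1
r5=101: 11  11
r6=110: 1 1 1 1
r7=111: 11111111
r8=1000: 1       1
r9=1001: 11      11
r10=1010: 1 1     1 1

Answer: 1
11
1 1
1111
1   1
11  11
1 1 1 1
11111111
1       1
11      11
1 1     1 1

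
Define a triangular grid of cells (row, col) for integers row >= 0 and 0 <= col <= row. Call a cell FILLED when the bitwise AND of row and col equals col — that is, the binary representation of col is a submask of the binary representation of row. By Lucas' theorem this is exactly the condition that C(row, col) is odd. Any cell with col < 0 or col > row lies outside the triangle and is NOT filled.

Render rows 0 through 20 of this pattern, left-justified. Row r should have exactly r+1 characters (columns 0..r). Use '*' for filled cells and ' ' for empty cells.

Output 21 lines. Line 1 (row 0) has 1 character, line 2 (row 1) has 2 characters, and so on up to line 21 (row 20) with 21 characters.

Answer: *
**
* *
****
*   *
**  **
* * * *
********
*       *
**      **
* *     * *
****    ****
*   *   *   *
**  **  **  **
* * * * * * * *
****************
*               *
**              **
* *             * *
****            ****
*   *           *   *

Derivation:
r0=0: *
r1=1: **
r2=10: * *
r3=11: ****
r4=100: *   *
r5=101: **  **
r6=110: * * * *
r7=111: ********
r8=1000: *       *
r9=1001: **      **
r10=1010: * *     * *
r11=1011: ****    ****
r12=1100: *   *   *   *
r13=1101: **  **  **  **
r14=1110: * * * * * * * *
r15=1111: ****************
r16=10000: *               *
r17=10001: **              **
r18=10010: * *             * *
r19=10011: ****            ****
r20=10100: *   *           *   *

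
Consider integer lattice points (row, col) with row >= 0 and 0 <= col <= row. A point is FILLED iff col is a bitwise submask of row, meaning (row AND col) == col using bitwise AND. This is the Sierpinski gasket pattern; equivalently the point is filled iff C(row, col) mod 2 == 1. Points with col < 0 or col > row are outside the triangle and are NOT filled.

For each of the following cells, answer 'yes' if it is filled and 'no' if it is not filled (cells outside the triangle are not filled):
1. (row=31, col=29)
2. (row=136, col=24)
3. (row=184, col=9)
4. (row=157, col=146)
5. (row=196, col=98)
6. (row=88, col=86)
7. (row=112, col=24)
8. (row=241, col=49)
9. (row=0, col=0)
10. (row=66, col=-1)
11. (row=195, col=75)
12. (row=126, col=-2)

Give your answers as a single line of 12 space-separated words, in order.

(31,29): row=0b11111, col=0b11101, row AND col = 0b11101 = 29; 29 == 29 -> filled
(136,24): row=0b10001000, col=0b11000, row AND col = 0b1000 = 8; 8 != 24 -> empty
(184,9): row=0b10111000, col=0b1001, row AND col = 0b1000 = 8; 8 != 9 -> empty
(157,146): row=0b10011101, col=0b10010010, row AND col = 0b10010000 = 144; 144 != 146 -> empty
(196,98): row=0b11000100, col=0b1100010, row AND col = 0b1000000 = 64; 64 != 98 -> empty
(88,86): row=0b1011000, col=0b1010110, row AND col = 0b1010000 = 80; 80 != 86 -> empty
(112,24): row=0b1110000, col=0b11000, row AND col = 0b10000 = 16; 16 != 24 -> empty
(241,49): row=0b11110001, col=0b110001, row AND col = 0b110001 = 49; 49 == 49 -> filled
(0,0): row=0b0, col=0b0, row AND col = 0b0 = 0; 0 == 0 -> filled
(66,-1): col outside [0, 66] -> not filled
(195,75): row=0b11000011, col=0b1001011, row AND col = 0b1000011 = 67; 67 != 75 -> empty
(126,-2): col outside [0, 126] -> not filled

Answer: yes no no no no no no yes yes no no no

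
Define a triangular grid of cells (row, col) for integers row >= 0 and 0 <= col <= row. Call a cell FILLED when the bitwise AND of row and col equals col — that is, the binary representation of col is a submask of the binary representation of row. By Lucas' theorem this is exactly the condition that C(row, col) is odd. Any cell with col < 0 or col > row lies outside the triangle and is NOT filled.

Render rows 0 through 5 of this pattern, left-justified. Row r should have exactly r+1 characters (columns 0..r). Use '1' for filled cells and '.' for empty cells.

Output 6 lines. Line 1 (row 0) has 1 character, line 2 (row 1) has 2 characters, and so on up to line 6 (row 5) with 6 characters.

Answer: 1
11
1.1
1111
1...1
11..11

Derivation:
r0=0: 1
r1=1: 11
r2=10: 1.1
r3=11: 1111
r4=100: 1...1
r5=101: 11..11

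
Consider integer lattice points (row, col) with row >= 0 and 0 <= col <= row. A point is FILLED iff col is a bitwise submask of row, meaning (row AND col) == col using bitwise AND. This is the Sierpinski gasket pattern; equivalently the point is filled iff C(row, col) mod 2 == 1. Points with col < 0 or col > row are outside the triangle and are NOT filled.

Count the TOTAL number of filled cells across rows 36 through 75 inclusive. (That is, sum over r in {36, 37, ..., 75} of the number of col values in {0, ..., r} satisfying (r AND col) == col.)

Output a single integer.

r36=100100 pc2: +4 =4
r37=100101 pc3: +8 =12
r38=100110 pc3: +8 =20
r39=100111 pc4: +16 =36
r40=101000 pc2: +4 =40
r41=101001 pc3: +8 =48
r42=101010 pc3: +8 =56
r43=101011 pc4: +16 =72
r44=101100 pc3: +8 =80
r45=101101 pc4: +16 =96
r46=101110 pc4: +16 =112
r47=101111 pc5: +32 =144
r48=110000 pc2: +4 =148
r49=110001 pc3: +8 =156
r50=110010 pc3: +8 =164
r51=110011 pc4: +16 =180
r52=110100 pc3: +8 =188
r53=110101 pc4: +16 =204
r54=110110 pc4: +16 =220
r55=110111 pc5: +32 =252
r56=111000 pc3: +8 =260
r57=111001 pc4: +16 =276
r58=111010 pc4: +16 =292
r59=111011 pc5: +32 =324
r60=111100 pc4: +16 =340
r61=111101 pc5: +32 =372
r62=111110 pc5: +32 =404
r63=111111 pc6: +64 =468
r64=1000000 pc1: +2 =470
r65=1000001 pc2: +4 =474
r66=1000010 pc2: +4 =478
r67=1000011 pc3: +8 =486
r68=1000100 pc2: +4 =490
r69=1000101 pc3: +8 =498
r70=1000110 pc3: +8 =506
r71=1000111 pc4: +16 =522
r72=1001000 pc2: +4 =526
r73=1001001 pc3: +8 =534
r74=1001010 pc3: +8 =542
r75=1001011 pc4: +16 =558

Answer: 558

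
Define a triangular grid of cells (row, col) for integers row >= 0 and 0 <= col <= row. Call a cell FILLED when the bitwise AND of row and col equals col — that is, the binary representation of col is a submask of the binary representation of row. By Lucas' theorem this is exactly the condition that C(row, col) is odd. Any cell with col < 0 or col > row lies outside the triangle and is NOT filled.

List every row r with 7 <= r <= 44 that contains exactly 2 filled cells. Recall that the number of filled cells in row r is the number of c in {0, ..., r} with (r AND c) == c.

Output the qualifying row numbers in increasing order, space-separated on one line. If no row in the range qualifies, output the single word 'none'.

Row r has 2^popcount(r) filled cells, so we need popcount(r) = log2(2) = 1.
Scan r = 7..44 and keep those with exactly 1 one-bits:
r=7=111 popcount=3 -> skip
r=8=1000 popcount=1 -> KEEP
r=9=1001 popcount=2 -> skip
r=10=1010 popcount=2 -> skip
r=11=1011 popcount=3 -> skip
r=12=1100 popcount=2 -> skip
r=13=1101 popcount=3 -> skip
r=14=1110 popcount=3 -> skip
r=15=1111 popcount=4 -> skip
r=16=10000 popcount=1 -> KEEP
r=17=10001 popcount=2 -> skip
r=18=10010 popcount=2 -> skip
r=19=10011 popcount=3 -> skip
r=20=10100 popcount=2 -> skip
r=21=10101 popcount=3 -> skip
r=22=10110 popcount=3 -> skip
r=23=10111 popcount=4 -> skip
r=24=11000 popcount=2 -> skip
r=25=11001 popcount=3 -> skip
r=26=11010 popcount=3 -> skip
r=27=11011 popcount=4 -> skip
r=28=11100 popcount=3 -> skip
r=29=11101 popcount=4 -> skip
r=30=11110 popcount=4 -> skip
r=31=11111 popcount=5 -> skip
r=32=100000 popcount=1 -> KEEP
r=33=100001 popcount=2 -> skip
r=34=100010 popcount=2 -> skip
r=35=100011 popcount=3 -> skip
r=36=100100 popcount=2 -> skip
r=37=100101 popcount=3 -> skip
r=38=100110 popcount=3 -> skip
r=39=100111 popcount=4 -> skip
r=40=101000 popcount=2 -> skip
r=41=101001 popcount=3 -> skip
r=42=101010 popcount=3 -> skip
r=43=101011 popcount=4 -> skip
r=44=101100 popcount=3 -> skip
Kept rows: 8 16 32

Answer: 8 16 32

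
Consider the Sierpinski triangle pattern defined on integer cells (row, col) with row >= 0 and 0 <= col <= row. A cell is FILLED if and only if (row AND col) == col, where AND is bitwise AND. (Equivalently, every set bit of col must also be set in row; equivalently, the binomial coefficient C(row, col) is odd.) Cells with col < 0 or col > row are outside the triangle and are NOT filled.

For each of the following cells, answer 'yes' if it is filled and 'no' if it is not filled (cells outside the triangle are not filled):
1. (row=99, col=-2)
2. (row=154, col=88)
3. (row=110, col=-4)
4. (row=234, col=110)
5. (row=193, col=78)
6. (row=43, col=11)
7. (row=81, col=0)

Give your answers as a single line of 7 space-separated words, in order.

Answer: no no no no no yes yes

Derivation:
(99,-2): col outside [0, 99] -> not filled
(154,88): row=0b10011010, col=0b1011000, row AND col = 0b11000 = 24; 24 != 88 -> empty
(110,-4): col outside [0, 110] -> not filled
(234,110): row=0b11101010, col=0b1101110, row AND col = 0b1101010 = 106; 106 != 110 -> empty
(193,78): row=0b11000001, col=0b1001110, row AND col = 0b1000000 = 64; 64 != 78 -> empty
(43,11): row=0b101011, col=0b1011, row AND col = 0b1011 = 11; 11 == 11 -> filled
(81,0): row=0b1010001, col=0b0, row AND col = 0b0 = 0; 0 == 0 -> filled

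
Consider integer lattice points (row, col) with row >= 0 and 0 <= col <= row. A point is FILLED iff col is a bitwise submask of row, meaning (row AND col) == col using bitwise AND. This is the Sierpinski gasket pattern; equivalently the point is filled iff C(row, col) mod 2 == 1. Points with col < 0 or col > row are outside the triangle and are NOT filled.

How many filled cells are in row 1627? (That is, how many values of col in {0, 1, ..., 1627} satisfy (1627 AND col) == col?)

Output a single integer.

Answer: 128

Derivation:
1627 in binary = 11001011011
popcount(1627) = number of 1-bits in 11001011011 = 7
A col c satisfies (1627 AND c) == c iff every set bit of c is also set in 1627; each of the 7 set bits of 1627 can independently be on or off in c.
count = 2^7 = 128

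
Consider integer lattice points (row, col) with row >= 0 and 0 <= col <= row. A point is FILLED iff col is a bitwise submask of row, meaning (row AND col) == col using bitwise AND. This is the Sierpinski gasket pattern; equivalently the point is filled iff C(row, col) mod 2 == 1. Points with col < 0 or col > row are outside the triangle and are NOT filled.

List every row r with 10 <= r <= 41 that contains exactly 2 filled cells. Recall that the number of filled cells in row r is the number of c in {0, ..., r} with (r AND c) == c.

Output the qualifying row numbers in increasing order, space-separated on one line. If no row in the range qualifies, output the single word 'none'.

Row r has 2^popcount(r) filled cells, so we need popcount(r) = log2(2) = 1.
Scan r = 10..41 and keep those with exactly 1 one-bits:
r=10=1010 popcount=2 -> skip
r=11=1011 popcount=3 -> skip
r=12=1100 popcount=2 -> skip
r=13=1101 popcount=3 -> skip
r=14=1110 popcount=3 -> skip
r=15=1111 popcount=4 -> skip
r=16=10000 popcount=1 -> KEEP
r=17=10001 popcount=2 -> skip
r=18=10010 popcount=2 -> skip
r=19=10011 popcount=3 -> skip
r=20=10100 popcount=2 -> skip
r=21=10101 popcount=3 -> skip
r=22=10110 popcount=3 -> skip
r=23=10111 popcount=4 -> skip
r=24=11000 popcount=2 -> skip
r=25=11001 popcount=3 -> skip
r=26=11010 popcount=3 -> skip
r=27=11011 popcount=4 -> skip
r=28=11100 popcount=3 -> skip
r=29=11101 popcount=4 -> skip
r=30=11110 popcount=4 -> skip
r=31=11111 popcount=5 -> skip
r=32=100000 popcount=1 -> KEEP
r=33=100001 popcount=2 -> skip
r=34=100010 popcount=2 -> skip
r=35=100011 popcount=3 -> skip
r=36=100100 popcount=2 -> skip
r=37=100101 popcount=3 -> skip
r=38=100110 popcount=3 -> skip
r=39=100111 popcount=4 -> skip
r=40=101000 popcount=2 -> skip
r=41=101001 popcount=3 -> skip
Kept rows: 16 32

Answer: 16 32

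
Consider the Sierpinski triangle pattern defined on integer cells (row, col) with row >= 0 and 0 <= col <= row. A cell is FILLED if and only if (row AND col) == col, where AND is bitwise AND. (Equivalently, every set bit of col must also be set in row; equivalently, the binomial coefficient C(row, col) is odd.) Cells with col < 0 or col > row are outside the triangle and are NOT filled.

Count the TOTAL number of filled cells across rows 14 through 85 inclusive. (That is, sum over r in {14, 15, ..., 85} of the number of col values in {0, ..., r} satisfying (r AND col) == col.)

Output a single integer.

Answer: 894

Derivation:
r14=1110 pc3: +8 =8
r15=1111 pc4: +16 =24
r16=10000 pc1: +2 =26
r17=10001 pc2: +4 =30
r18=10010 pc2: +4 =34
r19=10011 pc3: +8 =42
r20=10100 pc2: +4 =46
r21=10101 pc3: +8 =54
r22=10110 pc3: +8 =62
r23=10111 pc4: +16 =78
r24=11000 pc2: +4 =82
r25=11001 pc3: +8 =90
r26=11010 pc3: +8 =98
r27=11011 pc4: +16 =114
r28=11100 pc3: +8 =122
r29=11101 pc4: +16 =138
r30=11110 pc4: +16 =154
r31=11111 pc5: +32 =186
r32=100000 pc1: +2 =188
r33=100001 pc2: +4 =192
r34=100010 pc2: +4 =196
r35=100011 pc3: +8 =204
r36=100100 pc2: +4 =208
r37=100101 pc3: +8 =216
r38=100110 pc3: +8 =224
r39=100111 pc4: +16 =240
r40=101000 pc2: +4 =244
r41=101001 pc3: +8 =252
r42=101010 pc3: +8 =260
r43=101011 pc4: +16 =276
r44=101100 pc3: +8 =284
r45=101101 pc4: +16 =300
r46=101110 pc4: +16 =316
r47=101111 pc5: +32 =348
r48=110000 pc2: +4 =352
r49=110001 pc3: +8 =360
r50=110010 pc3: +8 =368
r51=110011 pc4: +16 =384
r52=110100 pc3: +8 =392
r53=110101 pc4: +16 =408
r54=110110 pc4: +16 =424
r55=110111 pc5: +32 =456
r56=111000 pc3: +8 =464
r57=111001 pc4: +16 =480
r58=111010 pc4: +16 =496
r59=111011 pc5: +32 =528
r60=111100 pc4: +16 =544
r61=111101 pc5: +32 =576
r62=111110 pc5: +32 =608
r63=111111 pc6: +64 =672
r64=1000000 pc1: +2 =674
r65=1000001 pc2: +4 =678
r66=1000010 pc2: +4 =682
r67=1000011 pc3: +8 =690
r68=1000100 pc2: +4 =694
r69=1000101 pc3: +8 =702
r70=1000110 pc3: +8 =710
r71=1000111 pc4: +16 =726
r72=1001000 pc2: +4 =730
r73=1001001 pc3: +8 =738
r74=1001010 pc3: +8 =746
r75=1001011 pc4: +16 =762
r76=1001100 pc3: +8 =770
r77=1001101 pc4: +16 =786
r78=1001110 pc4: +16 =802
r79=1001111 pc5: +32 =834
r80=1010000 pc2: +4 =838
r81=1010001 pc3: +8 =846
r82=1010010 pc3: +8 =854
r83=1010011 pc4: +16 =870
r84=1010100 pc3: +8 =878
r85=1010101 pc4: +16 =894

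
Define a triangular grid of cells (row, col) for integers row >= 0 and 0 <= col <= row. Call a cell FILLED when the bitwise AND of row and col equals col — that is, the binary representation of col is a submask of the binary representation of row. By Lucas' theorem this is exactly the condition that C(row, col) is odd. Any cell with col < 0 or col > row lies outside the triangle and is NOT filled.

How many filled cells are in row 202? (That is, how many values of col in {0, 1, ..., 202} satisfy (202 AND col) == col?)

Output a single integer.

Answer: 16

Derivation:
202 in binary = 11001010
popcount(202) = number of 1-bits in 11001010 = 4
A col c satisfies (202 AND c) == c iff every set bit of c is also set in 202; each of the 4 set bits of 202 can independently be on or off in c.
count = 2^4 = 16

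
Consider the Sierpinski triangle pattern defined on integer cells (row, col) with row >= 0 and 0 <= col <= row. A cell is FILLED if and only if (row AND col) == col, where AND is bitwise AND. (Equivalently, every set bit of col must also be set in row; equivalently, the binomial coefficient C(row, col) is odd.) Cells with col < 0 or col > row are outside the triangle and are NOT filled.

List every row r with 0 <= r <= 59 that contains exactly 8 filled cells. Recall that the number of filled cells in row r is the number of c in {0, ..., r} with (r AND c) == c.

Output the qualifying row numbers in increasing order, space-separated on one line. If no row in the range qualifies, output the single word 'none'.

Answer: 7 11 13 14 19 21 22 25 26 28 35 37 38 41 42 44 49 50 52 56

Derivation:
Row r has 2^popcount(r) filled cells, so we need popcount(r) = log2(8) = 3.
Scan r = 0..59 and keep those with exactly 3 one-bits:
r=0=0 popcount=0 -> skip
r=1=1 popcount=1 -> skip
r=2=10 popcount=1 -> skip
r=3=11 popcount=2 -> skip
r=4=100 popcount=1 -> skip
r=5=101 popcount=2 -> skip
r=6=110 popcount=2 -> skip
r=7=111 popcount=3 -> KEEP
r=8=1000 popcount=1 -> skip
r=9=1001 popcount=2 -> skip
r=10=1010 popcount=2 -> skip
r=11=1011 popcount=3 -> KEEP
r=12=1100 popcount=2 -> skip
r=13=1101 popcount=3 -> KEEP
r=14=1110 popcount=3 -> KEEP
r=15=1111 popcount=4 -> skip
r=16=10000 popcount=1 -> skip
r=17=10001 popcount=2 -> skip
r=18=10010 popcount=2 -> skip
r=19=10011 popcount=3 -> KEEP
r=20=10100 popcount=2 -> skip
r=21=10101 popcount=3 -> KEEP
r=22=10110 popcount=3 -> KEEP
r=23=10111 popcount=4 -> skip
r=24=11000 popcount=2 -> skip
r=25=11001 popcount=3 -> KEEP
r=26=11010 popcount=3 -> KEEP
r=27=11011 popcount=4 -> skip
r=28=11100 popcount=3 -> KEEP
r=29=11101 popcount=4 -> skip
r=30=11110 popcount=4 -> skip
r=31=11111 popcount=5 -> skip
r=32=100000 popcount=1 -> skip
r=33=100001 popcount=2 -> skip
r=34=100010 popcount=2 -> skip
r=35=100011 popcount=3 -> KEEP
r=36=100100 popcount=2 -> skip
r=37=100101 popcount=3 -> KEEP
r=38=100110 popcount=3 -> KEEP
r=39=100111 popcount=4 -> skip
r=40=101000 popcount=2 -> skip
r=41=101001 popcount=3 -> KEEP
r=42=101010 popcount=3 -> KEEP
r=43=101011 popcount=4 -> skip
r=44=101100 popcount=3 -> KEEP
r=45=101101 popcount=4 -> skip
r=46=101110 popcount=4 -> skip
r=47=101111 popcount=5 -> skip
r=48=110000 popcount=2 -> skip
r=49=110001 popcount=3 -> KEEP
r=50=110010 popcount=3 -> KEEP
r=51=110011 popcount=4 -> skip
r=52=110100 popcount=3 -> KEEP
r=53=110101 popcount=4 -> skip
r=54=110110 popcount=4 -> skip
r=55=110111 popcount=5 -> skip
r=56=111000 popcount=3 -> KEEP
r=57=111001 popcount=4 -> skip
r=58=111010 popcount=4 -> skip
r=59=111011 popcount=5 -> skip
Kept rows: 7 11 13 14 19 21 22 25 26 28 35 37 38 41 42 44 49 50 52 56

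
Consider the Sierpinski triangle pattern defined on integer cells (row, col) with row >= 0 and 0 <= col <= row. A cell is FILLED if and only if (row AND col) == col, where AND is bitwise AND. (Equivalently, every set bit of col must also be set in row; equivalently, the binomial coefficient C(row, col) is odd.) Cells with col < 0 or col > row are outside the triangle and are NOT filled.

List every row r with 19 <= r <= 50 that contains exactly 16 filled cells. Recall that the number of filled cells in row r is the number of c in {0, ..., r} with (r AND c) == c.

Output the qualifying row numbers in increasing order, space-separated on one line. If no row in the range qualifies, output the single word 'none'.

Row r has 2^popcount(r) filled cells, so we need popcount(r) = log2(16) = 4.
Scan r = 19..50 and keep those with exactly 4 one-bits:
r=19=10011 popcount=3 -> skip
r=20=10100 popcount=2 -> skip
r=21=10101 popcount=3 -> skip
r=22=10110 popcount=3 -> skip
r=23=10111 popcount=4 -> KEEP
r=24=11000 popcount=2 -> skip
r=25=11001 popcount=3 -> skip
r=26=11010 popcount=3 -> skip
r=27=11011 popcount=4 -> KEEP
r=28=11100 popcount=3 -> skip
r=29=11101 popcount=4 -> KEEP
r=30=11110 popcount=4 -> KEEP
r=31=11111 popcount=5 -> skip
r=32=100000 popcount=1 -> skip
r=33=100001 popcount=2 -> skip
r=34=100010 popcount=2 -> skip
r=35=100011 popcount=3 -> skip
r=36=100100 popcount=2 -> skip
r=37=100101 popcount=3 -> skip
r=38=100110 popcount=3 -> skip
r=39=100111 popcount=4 -> KEEP
r=40=101000 popcount=2 -> skip
r=41=101001 popcount=3 -> skip
r=42=101010 popcount=3 -> skip
r=43=101011 popcount=4 -> KEEP
r=44=101100 popcount=3 -> skip
r=45=101101 popcount=4 -> KEEP
r=46=101110 popcount=4 -> KEEP
r=47=101111 popcount=5 -> skip
r=48=110000 popcount=2 -> skip
r=49=110001 popcount=3 -> skip
r=50=110010 popcount=3 -> skip
Kept rows: 23 27 29 30 39 43 45 46

Answer: 23 27 29 30 39 43 45 46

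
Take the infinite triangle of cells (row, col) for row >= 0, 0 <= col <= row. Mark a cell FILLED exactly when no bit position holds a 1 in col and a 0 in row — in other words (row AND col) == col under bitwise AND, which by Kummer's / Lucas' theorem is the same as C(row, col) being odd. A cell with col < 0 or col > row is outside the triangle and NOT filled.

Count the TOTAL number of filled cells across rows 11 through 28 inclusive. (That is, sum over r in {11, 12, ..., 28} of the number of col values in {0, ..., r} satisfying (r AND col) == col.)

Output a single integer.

Answer: 142

Derivation:
r11=1011 pc3: +8 =8
r12=1100 pc2: +4 =12
r13=1101 pc3: +8 =20
r14=1110 pc3: +8 =28
r15=1111 pc4: +16 =44
r16=10000 pc1: +2 =46
r17=10001 pc2: +4 =50
r18=10010 pc2: +4 =54
r19=10011 pc3: +8 =62
r20=10100 pc2: +4 =66
r21=10101 pc3: +8 =74
r22=10110 pc3: +8 =82
r23=10111 pc4: +16 =98
r24=11000 pc2: +4 =102
r25=11001 pc3: +8 =110
r26=11010 pc3: +8 =118
r27=11011 pc4: +16 =134
r28=11100 pc3: +8 =142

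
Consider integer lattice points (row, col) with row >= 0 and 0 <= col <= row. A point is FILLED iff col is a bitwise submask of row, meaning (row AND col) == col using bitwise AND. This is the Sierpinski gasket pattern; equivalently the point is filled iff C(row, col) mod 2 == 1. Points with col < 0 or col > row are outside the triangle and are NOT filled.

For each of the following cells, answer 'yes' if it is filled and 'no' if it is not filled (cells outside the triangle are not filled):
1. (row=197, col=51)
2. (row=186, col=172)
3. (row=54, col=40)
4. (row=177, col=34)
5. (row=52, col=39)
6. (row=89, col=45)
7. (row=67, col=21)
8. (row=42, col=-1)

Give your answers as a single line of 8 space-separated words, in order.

(197,51): row=0b11000101, col=0b110011, row AND col = 0b1 = 1; 1 != 51 -> empty
(186,172): row=0b10111010, col=0b10101100, row AND col = 0b10101000 = 168; 168 != 172 -> empty
(54,40): row=0b110110, col=0b101000, row AND col = 0b100000 = 32; 32 != 40 -> empty
(177,34): row=0b10110001, col=0b100010, row AND col = 0b100000 = 32; 32 != 34 -> empty
(52,39): row=0b110100, col=0b100111, row AND col = 0b100100 = 36; 36 != 39 -> empty
(89,45): row=0b1011001, col=0b101101, row AND col = 0b1001 = 9; 9 != 45 -> empty
(67,21): row=0b1000011, col=0b10101, row AND col = 0b1 = 1; 1 != 21 -> empty
(42,-1): col outside [0, 42] -> not filled

Answer: no no no no no no no no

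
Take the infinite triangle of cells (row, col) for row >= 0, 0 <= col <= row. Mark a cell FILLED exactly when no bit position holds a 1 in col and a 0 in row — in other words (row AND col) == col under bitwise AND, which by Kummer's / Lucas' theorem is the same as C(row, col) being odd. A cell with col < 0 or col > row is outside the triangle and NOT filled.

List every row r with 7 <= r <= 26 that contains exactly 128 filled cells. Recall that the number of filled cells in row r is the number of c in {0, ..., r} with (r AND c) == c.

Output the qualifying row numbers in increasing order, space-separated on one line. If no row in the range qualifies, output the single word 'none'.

Row r has 2^popcount(r) filled cells, so we need popcount(r) = log2(128) = 7.
Scan r = 7..26 and keep those with exactly 7 one-bits:
r=7=111 popcount=3 -> skip
r=8=1000 popcount=1 -> skip
r=9=1001 popcount=2 -> skip
r=10=1010 popcount=2 -> skip
r=11=1011 popcount=3 -> skip
r=12=1100 popcount=2 -> skip
r=13=1101 popcount=3 -> skip
r=14=1110 popcount=3 -> skip
r=15=1111 popcount=4 -> skip
r=16=10000 popcount=1 -> skip
r=17=10001 popcount=2 -> skip
r=18=10010 popcount=2 -> skip
r=19=10011 popcount=3 -> skip
r=20=10100 popcount=2 -> skip
r=21=10101 popcount=3 -> skip
r=22=10110 popcount=3 -> skip
r=23=10111 popcount=4 -> skip
r=24=11000 popcount=2 -> skip
r=25=11001 popcount=3 -> skip
r=26=11010 popcount=3 -> skip
Kept rows: none

Answer: none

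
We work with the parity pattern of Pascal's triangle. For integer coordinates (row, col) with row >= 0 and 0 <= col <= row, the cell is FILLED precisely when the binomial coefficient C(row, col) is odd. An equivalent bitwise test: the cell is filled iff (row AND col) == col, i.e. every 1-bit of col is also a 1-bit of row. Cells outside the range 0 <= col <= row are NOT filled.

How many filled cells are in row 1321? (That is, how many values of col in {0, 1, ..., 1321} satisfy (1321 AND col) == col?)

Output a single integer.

1321 in binary = 10100101001
popcount(1321) = number of 1-bits in 10100101001 = 5
A col c satisfies (1321 AND c) == c iff every set bit of c is also set in 1321; each of the 5 set bits of 1321 can independently be on or off in c.
count = 2^5 = 32

Answer: 32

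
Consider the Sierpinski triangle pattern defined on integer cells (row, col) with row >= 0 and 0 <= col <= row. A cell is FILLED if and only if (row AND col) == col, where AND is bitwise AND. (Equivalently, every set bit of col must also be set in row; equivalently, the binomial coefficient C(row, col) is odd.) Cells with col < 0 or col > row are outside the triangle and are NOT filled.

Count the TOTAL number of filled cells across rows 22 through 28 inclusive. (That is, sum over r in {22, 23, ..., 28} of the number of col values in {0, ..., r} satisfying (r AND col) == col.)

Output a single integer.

Answer: 68

Derivation:
r22=10110 pc3: +8 =8
r23=10111 pc4: +16 =24
r24=11000 pc2: +4 =28
r25=11001 pc3: +8 =36
r26=11010 pc3: +8 =44
r27=11011 pc4: +16 =60
r28=11100 pc3: +8 =68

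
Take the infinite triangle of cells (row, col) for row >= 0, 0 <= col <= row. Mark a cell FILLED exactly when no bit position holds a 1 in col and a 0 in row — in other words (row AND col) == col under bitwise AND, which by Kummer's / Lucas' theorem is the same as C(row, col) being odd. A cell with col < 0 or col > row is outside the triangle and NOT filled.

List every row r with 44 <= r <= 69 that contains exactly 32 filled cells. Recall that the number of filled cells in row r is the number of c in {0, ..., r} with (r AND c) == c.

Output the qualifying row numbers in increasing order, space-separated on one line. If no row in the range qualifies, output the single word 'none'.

Row r has 2^popcount(r) filled cells, so we need popcount(r) = log2(32) = 5.
Scan r = 44..69 and keep those with exactly 5 one-bits:
r=44=101100 popcount=3 -> skip
r=45=101101 popcount=4 -> skip
r=46=101110 popcount=4 -> skip
r=47=101111 popcount=5 -> KEEP
r=48=110000 popcount=2 -> skip
r=49=110001 popcount=3 -> skip
r=50=110010 popcount=3 -> skip
r=51=110011 popcount=4 -> skip
r=52=110100 popcount=3 -> skip
r=53=110101 popcount=4 -> skip
r=54=110110 popcount=4 -> skip
r=55=110111 popcount=5 -> KEEP
r=56=111000 popcount=3 -> skip
r=57=111001 popcount=4 -> skip
r=58=111010 popcount=4 -> skip
r=59=111011 popcount=5 -> KEEP
r=60=111100 popcount=4 -> skip
r=61=111101 popcount=5 -> KEEP
r=62=111110 popcount=5 -> KEEP
r=63=111111 popcount=6 -> skip
r=64=1000000 popcount=1 -> skip
r=65=1000001 popcount=2 -> skip
r=66=1000010 popcount=2 -> skip
r=67=1000011 popcount=3 -> skip
r=68=1000100 popcount=2 -> skip
r=69=1000101 popcount=3 -> skip
Kept rows: 47 55 59 61 62

Answer: 47 55 59 61 62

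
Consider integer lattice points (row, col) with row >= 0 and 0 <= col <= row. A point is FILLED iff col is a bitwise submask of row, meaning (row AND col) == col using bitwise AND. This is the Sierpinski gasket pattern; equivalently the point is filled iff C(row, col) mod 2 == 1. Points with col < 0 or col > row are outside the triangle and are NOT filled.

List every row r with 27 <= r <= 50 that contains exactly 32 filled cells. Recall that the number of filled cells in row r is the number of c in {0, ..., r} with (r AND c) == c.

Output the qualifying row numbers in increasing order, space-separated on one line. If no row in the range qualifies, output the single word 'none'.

Row r has 2^popcount(r) filled cells, so we need popcount(r) = log2(32) = 5.
Scan r = 27..50 and keep those with exactly 5 one-bits:
r=27=11011 popcount=4 -> skip
r=28=11100 popcount=3 -> skip
r=29=11101 popcount=4 -> skip
r=30=11110 popcount=4 -> skip
r=31=11111 popcount=5 -> KEEP
r=32=100000 popcount=1 -> skip
r=33=100001 popcount=2 -> skip
r=34=100010 popcount=2 -> skip
r=35=100011 popcount=3 -> skip
r=36=100100 popcount=2 -> skip
r=37=100101 popcount=3 -> skip
r=38=100110 popcount=3 -> skip
r=39=100111 popcount=4 -> skip
r=40=101000 popcount=2 -> skip
r=41=101001 popcount=3 -> skip
r=42=101010 popcount=3 -> skip
r=43=101011 popcount=4 -> skip
r=44=101100 popcount=3 -> skip
r=45=101101 popcount=4 -> skip
r=46=101110 popcount=4 -> skip
r=47=101111 popcount=5 -> KEEP
r=48=110000 popcount=2 -> skip
r=49=110001 popcount=3 -> skip
r=50=110010 popcount=3 -> skip
Kept rows: 31 47

Answer: 31 47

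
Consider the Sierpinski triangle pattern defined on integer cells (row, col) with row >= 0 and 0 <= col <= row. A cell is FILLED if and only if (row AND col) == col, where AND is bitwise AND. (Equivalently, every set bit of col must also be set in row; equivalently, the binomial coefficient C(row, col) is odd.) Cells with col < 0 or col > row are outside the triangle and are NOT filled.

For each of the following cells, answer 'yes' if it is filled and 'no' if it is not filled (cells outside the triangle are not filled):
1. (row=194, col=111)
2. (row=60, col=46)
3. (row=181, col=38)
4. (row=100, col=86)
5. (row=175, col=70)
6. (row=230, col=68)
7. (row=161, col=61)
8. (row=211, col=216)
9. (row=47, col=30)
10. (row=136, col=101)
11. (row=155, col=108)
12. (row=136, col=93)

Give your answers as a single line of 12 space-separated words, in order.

(194,111): row=0b11000010, col=0b1101111, row AND col = 0b1000010 = 66; 66 != 111 -> empty
(60,46): row=0b111100, col=0b101110, row AND col = 0b101100 = 44; 44 != 46 -> empty
(181,38): row=0b10110101, col=0b100110, row AND col = 0b100100 = 36; 36 != 38 -> empty
(100,86): row=0b1100100, col=0b1010110, row AND col = 0b1000100 = 68; 68 != 86 -> empty
(175,70): row=0b10101111, col=0b1000110, row AND col = 0b110 = 6; 6 != 70 -> empty
(230,68): row=0b11100110, col=0b1000100, row AND col = 0b1000100 = 68; 68 == 68 -> filled
(161,61): row=0b10100001, col=0b111101, row AND col = 0b100001 = 33; 33 != 61 -> empty
(211,216): col outside [0, 211] -> not filled
(47,30): row=0b101111, col=0b11110, row AND col = 0b1110 = 14; 14 != 30 -> empty
(136,101): row=0b10001000, col=0b1100101, row AND col = 0b0 = 0; 0 != 101 -> empty
(155,108): row=0b10011011, col=0b1101100, row AND col = 0b1000 = 8; 8 != 108 -> empty
(136,93): row=0b10001000, col=0b1011101, row AND col = 0b1000 = 8; 8 != 93 -> empty

Answer: no no no no no yes no no no no no no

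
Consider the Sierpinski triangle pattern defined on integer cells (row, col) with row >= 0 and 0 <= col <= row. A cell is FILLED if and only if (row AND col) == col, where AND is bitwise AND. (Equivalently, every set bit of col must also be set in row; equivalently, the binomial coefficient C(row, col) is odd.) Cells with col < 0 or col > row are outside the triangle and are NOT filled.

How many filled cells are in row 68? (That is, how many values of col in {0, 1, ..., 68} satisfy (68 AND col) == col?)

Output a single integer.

Answer: 4

Derivation:
68 in binary = 1000100
popcount(68) = number of 1-bits in 1000100 = 2
A col c satisfies (68 AND c) == c iff every set bit of c is also set in 68; each of the 2 set bits of 68 can independently be on or off in c.
count = 2^2 = 4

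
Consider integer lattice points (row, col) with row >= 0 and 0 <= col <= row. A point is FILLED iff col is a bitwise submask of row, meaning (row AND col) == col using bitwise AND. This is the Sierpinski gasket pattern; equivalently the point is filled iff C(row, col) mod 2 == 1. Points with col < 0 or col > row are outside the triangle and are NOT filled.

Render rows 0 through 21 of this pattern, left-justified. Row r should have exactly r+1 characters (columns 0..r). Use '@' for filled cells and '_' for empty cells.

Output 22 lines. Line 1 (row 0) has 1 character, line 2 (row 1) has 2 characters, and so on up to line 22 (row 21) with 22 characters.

Answer: @
@@
@_@
@@@@
@___@
@@__@@
@_@_@_@
@@@@@@@@
@_______@
@@______@@
@_@_____@_@
@@@@____@@@@
@___@___@___@
@@__@@__@@__@@
@_@_@_@_@_@_@_@
@@@@@@@@@@@@@@@@
@_______________@
@@______________@@
@_@_____________@_@
@@@@____________@@@@
@___@___________@___@
@@__@@__________@@__@@

Derivation:
r0=0: @
r1=1: @@
r2=10: @_@
r3=11: @@@@
r4=100: @___@
r5=101: @@__@@
r6=110: @_@_@_@
r7=111: @@@@@@@@
r8=1000: @_______@
r9=1001: @@______@@
r10=1010: @_@_____@_@
r11=1011: @@@@____@@@@
r12=1100: @___@___@___@
r13=1101: @@__@@__@@__@@
r14=1110: @_@_@_@_@_@_@_@
r15=1111: @@@@@@@@@@@@@@@@
r16=10000: @_______________@
r17=10001: @@______________@@
r18=10010: @_@_____________@_@
r19=10011: @@@@____________@@@@
r20=10100: @___@___________@___@
r21=10101: @@__@@__________@@__@@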